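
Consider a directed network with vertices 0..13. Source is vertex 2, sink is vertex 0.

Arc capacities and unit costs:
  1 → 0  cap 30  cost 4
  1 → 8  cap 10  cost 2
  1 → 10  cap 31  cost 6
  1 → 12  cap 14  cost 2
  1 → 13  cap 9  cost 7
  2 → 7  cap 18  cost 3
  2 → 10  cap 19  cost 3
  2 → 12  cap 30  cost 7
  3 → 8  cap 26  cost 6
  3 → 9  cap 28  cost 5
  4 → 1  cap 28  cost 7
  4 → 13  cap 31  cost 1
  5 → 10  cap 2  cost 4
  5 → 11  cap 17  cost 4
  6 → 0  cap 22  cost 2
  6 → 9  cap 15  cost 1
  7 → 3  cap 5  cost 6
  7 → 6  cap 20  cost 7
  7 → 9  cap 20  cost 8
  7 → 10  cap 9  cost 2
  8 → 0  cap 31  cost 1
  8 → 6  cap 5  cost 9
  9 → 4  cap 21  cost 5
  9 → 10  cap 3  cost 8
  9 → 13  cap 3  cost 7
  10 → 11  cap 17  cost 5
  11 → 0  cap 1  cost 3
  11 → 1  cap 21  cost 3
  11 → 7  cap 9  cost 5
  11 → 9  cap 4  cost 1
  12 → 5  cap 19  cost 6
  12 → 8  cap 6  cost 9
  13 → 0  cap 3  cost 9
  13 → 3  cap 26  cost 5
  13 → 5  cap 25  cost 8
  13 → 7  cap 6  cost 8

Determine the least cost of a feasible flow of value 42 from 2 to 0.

Minimum cost for 42 units: 583

shortest-cost path #1: 2→10→11→0 push 1 @ unit cost 11 (adds 11)
shortest-cost path #2: 2→7→6→0 push 18 @ unit cost 12 (adds 216)
shortest-cost path #3: 2→10→11→1→8→0 push 10 @ unit cost 14 (adds 140)
shortest-cost path #4: 2→10→11→1→0 push 6 @ unit cost 15 (adds 90)
shortest-cost path #5: 2→12→8→0 push 6 @ unit cost 17 (adds 102)
shortest-cost path #6: 2→12→5→11→1→0 push 1 @ unit cost 24 (adds 24)
total cost = 583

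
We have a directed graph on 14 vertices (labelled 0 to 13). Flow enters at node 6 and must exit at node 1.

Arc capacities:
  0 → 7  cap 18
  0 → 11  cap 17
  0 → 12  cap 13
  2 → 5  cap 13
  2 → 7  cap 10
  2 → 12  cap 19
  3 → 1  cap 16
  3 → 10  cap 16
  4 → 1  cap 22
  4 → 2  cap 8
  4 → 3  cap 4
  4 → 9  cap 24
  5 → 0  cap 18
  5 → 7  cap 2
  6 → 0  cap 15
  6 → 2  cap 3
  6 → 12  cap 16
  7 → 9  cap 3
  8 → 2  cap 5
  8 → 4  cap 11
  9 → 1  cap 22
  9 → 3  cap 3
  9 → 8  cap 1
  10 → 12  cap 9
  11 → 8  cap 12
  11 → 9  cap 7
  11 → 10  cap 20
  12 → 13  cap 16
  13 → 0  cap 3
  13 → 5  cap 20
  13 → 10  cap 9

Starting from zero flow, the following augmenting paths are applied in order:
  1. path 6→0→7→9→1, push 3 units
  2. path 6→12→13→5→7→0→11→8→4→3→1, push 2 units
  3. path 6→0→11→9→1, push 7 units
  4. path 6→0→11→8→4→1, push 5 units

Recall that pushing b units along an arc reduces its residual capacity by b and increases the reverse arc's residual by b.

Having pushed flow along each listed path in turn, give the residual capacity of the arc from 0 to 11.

after path 1 (6→0→7→9→1, push 3): res(0,11)=17
after path 2 (6→12→13→5→7→0→11→8→4→3→1, push 2): res(0,11)=15
after path 3 (6→0→11→9→1, push 7): res(0,11)=8
after path 4 (6→0→11→8→4→1, push 5): res(0,11)=3

Residual capacity of (0,11): 3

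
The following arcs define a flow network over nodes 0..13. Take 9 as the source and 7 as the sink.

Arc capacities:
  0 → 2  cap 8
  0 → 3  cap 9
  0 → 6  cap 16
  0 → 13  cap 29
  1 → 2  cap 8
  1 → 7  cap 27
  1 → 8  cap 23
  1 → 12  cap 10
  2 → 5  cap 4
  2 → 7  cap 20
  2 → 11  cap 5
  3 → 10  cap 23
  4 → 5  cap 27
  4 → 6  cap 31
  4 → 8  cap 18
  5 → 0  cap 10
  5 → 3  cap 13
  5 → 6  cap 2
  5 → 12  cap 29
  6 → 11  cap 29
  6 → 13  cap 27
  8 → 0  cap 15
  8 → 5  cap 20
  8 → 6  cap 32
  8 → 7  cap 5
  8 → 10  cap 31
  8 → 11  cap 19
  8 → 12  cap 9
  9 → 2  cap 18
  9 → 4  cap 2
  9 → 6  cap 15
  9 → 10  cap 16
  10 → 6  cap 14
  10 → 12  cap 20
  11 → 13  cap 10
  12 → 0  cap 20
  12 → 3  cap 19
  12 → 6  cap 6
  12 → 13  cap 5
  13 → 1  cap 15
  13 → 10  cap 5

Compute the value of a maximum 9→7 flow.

augment #1: 9→2→7 bottleneck 18, total now 18
augment #2: 9→4→8→7 bottleneck 2, total now 20
augment #3: 9→6→13→1→7 bottleneck 15, total now 35
augment #4: 9→10→12→0→2→7 bottleneck 2, total now 37

Maximum flow value: 37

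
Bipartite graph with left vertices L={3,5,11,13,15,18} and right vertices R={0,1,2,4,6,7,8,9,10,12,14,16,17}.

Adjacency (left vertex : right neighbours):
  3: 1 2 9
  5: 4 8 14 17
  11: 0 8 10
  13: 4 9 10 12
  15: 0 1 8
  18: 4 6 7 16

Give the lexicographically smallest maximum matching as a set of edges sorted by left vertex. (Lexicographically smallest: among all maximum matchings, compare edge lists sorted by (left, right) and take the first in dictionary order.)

Lex-smallest maximum matching: {(3,1), (5,4), (11,0), (13,9), (15,8), (18,6)}

|M| = 6 (so the lex-smallest maximum matching has 6 edges)
process left vertices in ascending order; for each, take the smallest-labelled available neighbour that still permits 6 edges overall, or leave it unmatched if none does
lex-smallest matching: {3-1, 5-4, 11-0, 13-9, 15-8, 18-6}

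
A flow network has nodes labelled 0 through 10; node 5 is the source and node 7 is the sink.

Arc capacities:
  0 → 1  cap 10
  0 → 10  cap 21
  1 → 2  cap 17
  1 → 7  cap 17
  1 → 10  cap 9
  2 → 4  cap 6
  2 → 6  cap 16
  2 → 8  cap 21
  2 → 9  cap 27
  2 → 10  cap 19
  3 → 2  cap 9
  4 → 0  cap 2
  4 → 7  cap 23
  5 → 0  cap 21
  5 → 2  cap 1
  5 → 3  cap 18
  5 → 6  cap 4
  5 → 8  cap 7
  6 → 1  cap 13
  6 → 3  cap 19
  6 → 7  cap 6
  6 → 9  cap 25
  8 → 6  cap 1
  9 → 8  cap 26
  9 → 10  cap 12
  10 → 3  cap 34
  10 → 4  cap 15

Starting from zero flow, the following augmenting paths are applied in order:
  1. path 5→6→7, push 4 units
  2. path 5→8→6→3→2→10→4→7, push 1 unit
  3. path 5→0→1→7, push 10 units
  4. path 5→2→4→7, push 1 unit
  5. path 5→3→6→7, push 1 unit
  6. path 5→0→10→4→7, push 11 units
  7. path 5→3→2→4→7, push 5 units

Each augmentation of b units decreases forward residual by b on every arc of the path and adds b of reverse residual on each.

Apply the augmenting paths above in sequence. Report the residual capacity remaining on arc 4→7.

Residual capacity of (4,7): 5

after path 1 (5→6→7, push 4): res(4,7)=23
after path 2 (5→8→6→3→2→10→4→7, push 1): res(4,7)=22
after path 3 (5→0→1→7, push 10): res(4,7)=22
after path 4 (5→2→4→7, push 1): res(4,7)=21
after path 5 (5→3→6→7, push 1): res(4,7)=21
after path 6 (5→0→10→4→7, push 11): res(4,7)=10
after path 7 (5→3→2→4→7, push 5): res(4,7)=5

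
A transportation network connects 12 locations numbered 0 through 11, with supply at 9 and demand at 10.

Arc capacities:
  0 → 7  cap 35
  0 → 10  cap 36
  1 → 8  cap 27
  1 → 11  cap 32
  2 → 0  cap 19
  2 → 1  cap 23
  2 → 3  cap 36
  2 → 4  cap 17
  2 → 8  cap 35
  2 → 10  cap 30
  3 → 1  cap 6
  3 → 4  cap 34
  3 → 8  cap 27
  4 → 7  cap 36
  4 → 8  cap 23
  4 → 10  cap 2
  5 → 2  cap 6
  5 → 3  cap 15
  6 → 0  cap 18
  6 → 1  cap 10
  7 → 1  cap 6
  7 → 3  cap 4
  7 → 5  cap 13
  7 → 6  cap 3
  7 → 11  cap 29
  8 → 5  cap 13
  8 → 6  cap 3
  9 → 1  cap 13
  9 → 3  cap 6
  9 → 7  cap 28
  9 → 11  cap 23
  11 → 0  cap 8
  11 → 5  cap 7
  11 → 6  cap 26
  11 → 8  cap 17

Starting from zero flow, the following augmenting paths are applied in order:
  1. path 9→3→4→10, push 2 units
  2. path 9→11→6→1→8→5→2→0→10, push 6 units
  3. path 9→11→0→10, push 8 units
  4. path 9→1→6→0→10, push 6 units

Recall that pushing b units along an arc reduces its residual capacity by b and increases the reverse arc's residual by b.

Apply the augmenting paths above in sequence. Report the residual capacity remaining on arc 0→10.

after path 1 (9→3→4→10, push 2): res(0,10)=36
after path 2 (9→11→6→1→8→5→2→0→10, push 6): res(0,10)=30
after path 3 (9→11→0→10, push 8): res(0,10)=22
after path 4 (9→1→6→0→10, push 6): res(0,10)=16

Residual capacity of (0,10): 16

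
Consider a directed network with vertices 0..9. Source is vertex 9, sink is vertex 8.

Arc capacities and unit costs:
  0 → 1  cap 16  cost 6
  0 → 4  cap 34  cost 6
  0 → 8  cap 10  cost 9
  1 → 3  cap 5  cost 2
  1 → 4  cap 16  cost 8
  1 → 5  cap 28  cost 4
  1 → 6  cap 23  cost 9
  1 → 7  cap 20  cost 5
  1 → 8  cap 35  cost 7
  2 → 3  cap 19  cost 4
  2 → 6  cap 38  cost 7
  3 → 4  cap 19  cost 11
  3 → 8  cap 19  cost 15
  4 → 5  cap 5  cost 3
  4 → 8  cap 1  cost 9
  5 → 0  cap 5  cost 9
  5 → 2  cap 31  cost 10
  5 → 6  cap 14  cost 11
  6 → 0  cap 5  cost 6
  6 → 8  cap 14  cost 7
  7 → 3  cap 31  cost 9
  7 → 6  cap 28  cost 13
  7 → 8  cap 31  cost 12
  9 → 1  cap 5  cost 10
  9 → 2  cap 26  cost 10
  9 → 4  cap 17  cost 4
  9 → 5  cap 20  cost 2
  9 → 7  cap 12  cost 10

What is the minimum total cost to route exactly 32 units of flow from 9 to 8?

Minimum cost for 32 units: 632

shortest-cost path #1: 9→4→8 push 1 @ unit cost 13 (adds 13)
shortest-cost path #2: 9→1→8 push 5 @ unit cost 17 (adds 85)
shortest-cost path #3: 9→5→6→8 push 14 @ unit cost 20 (adds 280)
shortest-cost path #4: 9→5→0→8 push 5 @ unit cost 20 (adds 100)
shortest-cost path #5: 9→7→8 push 7 @ unit cost 22 (adds 154)
total cost = 632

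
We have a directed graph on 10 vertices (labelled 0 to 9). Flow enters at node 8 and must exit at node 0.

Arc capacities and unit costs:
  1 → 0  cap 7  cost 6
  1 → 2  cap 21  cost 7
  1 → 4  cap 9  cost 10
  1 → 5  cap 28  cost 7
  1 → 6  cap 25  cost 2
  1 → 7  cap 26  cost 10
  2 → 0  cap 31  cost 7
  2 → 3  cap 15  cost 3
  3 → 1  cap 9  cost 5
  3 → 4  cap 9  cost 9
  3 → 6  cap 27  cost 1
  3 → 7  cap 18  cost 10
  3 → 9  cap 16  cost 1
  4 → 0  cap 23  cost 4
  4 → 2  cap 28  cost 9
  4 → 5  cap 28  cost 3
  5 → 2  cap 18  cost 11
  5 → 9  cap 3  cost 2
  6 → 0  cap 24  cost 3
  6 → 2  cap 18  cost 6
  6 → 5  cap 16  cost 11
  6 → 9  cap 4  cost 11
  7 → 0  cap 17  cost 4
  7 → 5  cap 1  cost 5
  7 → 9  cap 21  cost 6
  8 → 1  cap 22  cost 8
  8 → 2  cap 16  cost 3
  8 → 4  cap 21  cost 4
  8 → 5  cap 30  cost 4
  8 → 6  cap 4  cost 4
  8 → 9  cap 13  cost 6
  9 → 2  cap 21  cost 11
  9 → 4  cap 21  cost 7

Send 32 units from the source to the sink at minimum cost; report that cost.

Minimum cost for 32 units: 266

shortest-cost path #1: 8→6→0 push 4 @ unit cost 7 (adds 28)
shortest-cost path #2: 8→4→0 push 21 @ unit cost 8 (adds 168)
shortest-cost path #3: 8→2→0 push 7 @ unit cost 10 (adds 70)
total cost = 266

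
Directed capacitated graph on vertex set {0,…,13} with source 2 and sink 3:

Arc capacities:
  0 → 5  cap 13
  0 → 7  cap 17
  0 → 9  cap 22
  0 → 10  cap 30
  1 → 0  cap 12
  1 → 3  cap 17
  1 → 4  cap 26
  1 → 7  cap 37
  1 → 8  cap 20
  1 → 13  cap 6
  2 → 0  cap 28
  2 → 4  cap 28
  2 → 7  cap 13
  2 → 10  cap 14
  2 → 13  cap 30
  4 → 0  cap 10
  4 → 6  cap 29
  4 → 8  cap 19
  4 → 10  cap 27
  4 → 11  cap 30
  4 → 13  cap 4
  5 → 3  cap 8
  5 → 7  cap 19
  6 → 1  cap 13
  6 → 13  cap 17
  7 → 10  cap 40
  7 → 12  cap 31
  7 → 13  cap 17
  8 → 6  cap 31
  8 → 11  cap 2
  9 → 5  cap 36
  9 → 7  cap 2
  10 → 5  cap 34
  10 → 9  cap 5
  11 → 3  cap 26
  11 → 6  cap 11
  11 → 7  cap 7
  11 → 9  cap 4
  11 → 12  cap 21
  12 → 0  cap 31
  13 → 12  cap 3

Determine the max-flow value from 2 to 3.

augment #1: 2→0→5→3 bottleneck 8, total now 8
augment #2: 2→4→11→3 bottleneck 26, total now 34
augment #3: 2→4→6→1→3 bottleneck 2, total now 36

Maximum flow value: 36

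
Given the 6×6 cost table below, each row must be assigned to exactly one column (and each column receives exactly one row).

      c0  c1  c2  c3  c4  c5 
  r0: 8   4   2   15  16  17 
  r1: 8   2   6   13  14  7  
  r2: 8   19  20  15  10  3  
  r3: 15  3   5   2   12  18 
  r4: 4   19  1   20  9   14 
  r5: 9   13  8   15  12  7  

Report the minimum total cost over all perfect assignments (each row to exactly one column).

Minimum assignment cost: 25

optimal assignment: row0→col2 (cost 2), row1→col1 (cost 2), row2→col5 (cost 3), row3→col3 (cost 2), row4→col0 (cost 4), row5→col4 (cost 12)
total = 2 + 2 + 3 + 2 + 4 + 12 = 25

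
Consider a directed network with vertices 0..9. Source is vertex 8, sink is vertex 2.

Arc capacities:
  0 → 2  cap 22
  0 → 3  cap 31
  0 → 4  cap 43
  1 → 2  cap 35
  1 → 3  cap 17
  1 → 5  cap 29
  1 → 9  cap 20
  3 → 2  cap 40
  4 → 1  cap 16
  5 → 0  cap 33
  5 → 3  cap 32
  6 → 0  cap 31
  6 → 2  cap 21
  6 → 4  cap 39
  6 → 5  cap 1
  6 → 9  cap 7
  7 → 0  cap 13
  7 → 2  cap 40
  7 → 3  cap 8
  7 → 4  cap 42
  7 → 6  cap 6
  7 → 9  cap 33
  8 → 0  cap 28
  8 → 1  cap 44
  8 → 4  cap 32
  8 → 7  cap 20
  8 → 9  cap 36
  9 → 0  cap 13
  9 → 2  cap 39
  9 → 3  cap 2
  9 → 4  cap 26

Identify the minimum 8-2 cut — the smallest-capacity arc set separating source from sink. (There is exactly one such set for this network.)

Min-cut arcs: {(4,1), (8,0), (8,1), (8,7), (8,9)} (total capacity 144)

augment #1: 8→0→2 push 22
augment #2: 8→1→2 push 35
augment #3: 8→7→2 push 20
augment #4: 8→9→2 push 36
augment #5: 8→0→3→2 push 6
augment #6: 8→1→3→2 push 9
augment #7: 8→4→1→3→2 push 8
augment #8: 8→4→1→9→2 push 3
augment #9: 8→4→1→5→3→2 push 5
max flow = 144; residual-reachable set from 8 gives S-side
cut edges (S→T): {(4,1), (8,0), (8,1), (8,7), (8,9)} total cap 144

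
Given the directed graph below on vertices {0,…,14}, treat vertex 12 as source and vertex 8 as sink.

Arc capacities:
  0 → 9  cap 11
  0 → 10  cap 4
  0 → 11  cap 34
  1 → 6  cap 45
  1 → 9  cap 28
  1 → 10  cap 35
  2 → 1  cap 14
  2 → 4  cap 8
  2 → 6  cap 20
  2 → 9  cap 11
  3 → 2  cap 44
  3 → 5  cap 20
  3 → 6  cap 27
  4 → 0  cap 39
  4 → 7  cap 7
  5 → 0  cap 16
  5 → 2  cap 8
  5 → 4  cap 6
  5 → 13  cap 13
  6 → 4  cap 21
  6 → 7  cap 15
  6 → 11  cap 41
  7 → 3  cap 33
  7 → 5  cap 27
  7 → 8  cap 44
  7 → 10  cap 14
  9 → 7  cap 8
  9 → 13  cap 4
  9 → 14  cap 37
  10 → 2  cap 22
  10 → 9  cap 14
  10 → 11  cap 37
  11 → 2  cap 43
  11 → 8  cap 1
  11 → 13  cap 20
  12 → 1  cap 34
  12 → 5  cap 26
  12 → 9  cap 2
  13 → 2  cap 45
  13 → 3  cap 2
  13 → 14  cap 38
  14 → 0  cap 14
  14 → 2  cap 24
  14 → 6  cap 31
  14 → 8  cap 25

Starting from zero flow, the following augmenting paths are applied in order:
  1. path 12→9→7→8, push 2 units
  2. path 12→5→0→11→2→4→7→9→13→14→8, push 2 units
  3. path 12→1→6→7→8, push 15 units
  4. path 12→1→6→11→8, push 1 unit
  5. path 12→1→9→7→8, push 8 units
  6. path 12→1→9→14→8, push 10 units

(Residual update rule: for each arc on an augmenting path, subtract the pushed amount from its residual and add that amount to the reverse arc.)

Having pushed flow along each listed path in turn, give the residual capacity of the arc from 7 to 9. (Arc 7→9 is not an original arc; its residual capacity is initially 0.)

after path 1 (12→9→7→8, push 2): res(7,9)=2
after path 2 (12→5→0→11→2→4→7→9→13→14→8, push 2): res(7,9)=0
after path 3 (12→1→6→7→8, push 15): res(7,9)=0
after path 4 (12→1→6→11→8, push 1): res(7,9)=0
after path 5 (12→1→9→7→8, push 8): res(7,9)=8
after path 6 (12→1→9→14→8, push 10): res(7,9)=8

Residual capacity of (7,9): 8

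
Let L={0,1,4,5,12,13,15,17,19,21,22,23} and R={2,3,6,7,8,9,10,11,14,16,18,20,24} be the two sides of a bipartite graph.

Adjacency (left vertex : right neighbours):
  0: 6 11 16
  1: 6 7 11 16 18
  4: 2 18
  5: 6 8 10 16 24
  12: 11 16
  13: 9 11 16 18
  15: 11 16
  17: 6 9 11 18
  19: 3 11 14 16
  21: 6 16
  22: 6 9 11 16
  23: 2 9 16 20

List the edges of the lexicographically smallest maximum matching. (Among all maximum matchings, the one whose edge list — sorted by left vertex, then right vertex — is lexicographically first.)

|M| = 10 (so the lex-smallest maximum matching has 10 edges)
process left vertices in ascending order; for each, take the smallest-labelled available neighbour that still permits 10 edges overall, or leave it unmatched if none does
lex-smallest matching: {0-6, 1-7, 4-2, 5-8, 12-11, 13-9, 15-16, 17-18, 19-3, 23-20}

Lex-smallest maximum matching: {(0,6), (1,7), (4,2), (5,8), (12,11), (13,9), (15,16), (17,18), (19,3), (23,20)}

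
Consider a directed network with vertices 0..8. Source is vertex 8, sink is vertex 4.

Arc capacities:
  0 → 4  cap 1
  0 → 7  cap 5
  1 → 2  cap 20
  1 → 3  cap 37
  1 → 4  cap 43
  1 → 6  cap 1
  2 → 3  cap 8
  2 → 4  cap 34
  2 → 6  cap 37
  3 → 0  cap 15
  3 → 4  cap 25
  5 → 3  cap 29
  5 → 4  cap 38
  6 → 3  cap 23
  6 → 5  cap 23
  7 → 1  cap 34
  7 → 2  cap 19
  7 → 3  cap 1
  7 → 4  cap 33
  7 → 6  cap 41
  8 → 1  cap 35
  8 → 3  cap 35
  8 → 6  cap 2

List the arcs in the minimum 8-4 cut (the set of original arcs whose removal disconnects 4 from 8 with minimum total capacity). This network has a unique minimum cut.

Min-cut arcs: {(0,4), (0,7), (3,4), (8,1), (8,6)} (total capacity 68)

augment #1: 8→1→4 push 35
augment #2: 8→3→4 push 25
augment #3: 8→3→0→4 push 1
augment #4: 8→6→5→4 push 2
augment #5: 8→3→0→7→4 push 5
max flow = 68; residual-reachable set from 8 gives S-side
cut edges (S→T): {(0,4), (0,7), (3,4), (8,1), (8,6)} total cap 68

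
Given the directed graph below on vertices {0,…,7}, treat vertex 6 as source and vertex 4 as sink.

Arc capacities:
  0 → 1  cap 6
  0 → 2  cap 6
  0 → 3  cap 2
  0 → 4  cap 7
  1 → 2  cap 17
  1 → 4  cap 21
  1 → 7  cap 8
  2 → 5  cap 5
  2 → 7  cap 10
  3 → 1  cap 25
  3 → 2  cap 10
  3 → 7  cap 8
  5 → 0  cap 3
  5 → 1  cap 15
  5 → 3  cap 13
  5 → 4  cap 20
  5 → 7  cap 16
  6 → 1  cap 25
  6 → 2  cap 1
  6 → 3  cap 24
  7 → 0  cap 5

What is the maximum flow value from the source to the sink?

Maximum flow value: 31

augment #1: 6→1→4 bottleneck 21, total now 21
augment #2: 6→2→5→4 bottleneck 1, total now 22
augment #3: 6→1→2→5→4 bottleneck 4, total now 26
augment #4: 6→3→7→0→4 bottleneck 5, total now 31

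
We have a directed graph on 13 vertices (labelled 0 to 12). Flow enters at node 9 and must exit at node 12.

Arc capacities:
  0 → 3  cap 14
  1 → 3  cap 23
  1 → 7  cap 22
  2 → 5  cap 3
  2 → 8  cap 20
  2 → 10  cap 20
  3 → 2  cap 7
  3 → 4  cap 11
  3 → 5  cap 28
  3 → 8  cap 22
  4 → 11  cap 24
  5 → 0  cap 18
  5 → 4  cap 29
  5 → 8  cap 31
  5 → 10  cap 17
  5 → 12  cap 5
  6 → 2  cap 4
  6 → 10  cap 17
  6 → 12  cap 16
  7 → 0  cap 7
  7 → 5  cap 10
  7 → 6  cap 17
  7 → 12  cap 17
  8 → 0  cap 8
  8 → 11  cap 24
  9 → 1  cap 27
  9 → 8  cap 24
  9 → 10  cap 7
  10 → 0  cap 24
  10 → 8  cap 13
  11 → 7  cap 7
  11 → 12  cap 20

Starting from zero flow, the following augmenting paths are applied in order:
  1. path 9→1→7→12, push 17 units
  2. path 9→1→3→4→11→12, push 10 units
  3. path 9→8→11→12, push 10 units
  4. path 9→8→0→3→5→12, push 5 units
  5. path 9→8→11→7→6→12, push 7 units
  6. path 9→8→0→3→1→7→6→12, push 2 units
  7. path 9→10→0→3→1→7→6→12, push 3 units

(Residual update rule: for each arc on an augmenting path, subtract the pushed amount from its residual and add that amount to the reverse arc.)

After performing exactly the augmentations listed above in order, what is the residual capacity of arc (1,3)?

after path 1 (9→1→7→12, push 17): res(1,3)=23
after path 2 (9→1→3→4→11→12, push 10): res(1,3)=13
after path 3 (9→8→11→12, push 10): res(1,3)=13
after path 4 (9→8→0→3→5→12, push 5): res(1,3)=13
after path 5 (9→8→11→7→6→12, push 7): res(1,3)=13
after path 6 (9→8→0→3→1→7→6→12, push 2): res(1,3)=15
after path 7 (9→10→0→3→1→7→6→12, push 3): res(1,3)=18

Residual capacity of (1,3): 18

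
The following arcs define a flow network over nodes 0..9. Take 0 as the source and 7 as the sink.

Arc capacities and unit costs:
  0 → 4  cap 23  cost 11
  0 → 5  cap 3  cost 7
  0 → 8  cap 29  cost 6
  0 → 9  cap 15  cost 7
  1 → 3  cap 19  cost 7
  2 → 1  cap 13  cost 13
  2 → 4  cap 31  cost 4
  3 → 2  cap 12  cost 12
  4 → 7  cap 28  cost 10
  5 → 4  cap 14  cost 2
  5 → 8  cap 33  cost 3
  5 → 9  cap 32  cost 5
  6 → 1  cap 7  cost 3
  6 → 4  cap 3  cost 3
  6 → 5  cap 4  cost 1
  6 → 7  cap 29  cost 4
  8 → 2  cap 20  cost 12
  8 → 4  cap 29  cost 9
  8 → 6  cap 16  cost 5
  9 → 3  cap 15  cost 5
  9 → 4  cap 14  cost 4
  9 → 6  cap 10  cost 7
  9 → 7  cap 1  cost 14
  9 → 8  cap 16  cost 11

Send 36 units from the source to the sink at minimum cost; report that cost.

shortest-cost path #1: 0→8→6→7 push 16 @ unit cost 15 (adds 240)
shortest-cost path #2: 0→9→6→7 push 10 @ unit cost 18 (adds 180)
shortest-cost path #3: 0→5→4→7 push 3 @ unit cost 19 (adds 57)
shortest-cost path #4: 0→4→7 push 7 @ unit cost 21 (adds 147)
total cost = 624

Minimum cost for 36 units: 624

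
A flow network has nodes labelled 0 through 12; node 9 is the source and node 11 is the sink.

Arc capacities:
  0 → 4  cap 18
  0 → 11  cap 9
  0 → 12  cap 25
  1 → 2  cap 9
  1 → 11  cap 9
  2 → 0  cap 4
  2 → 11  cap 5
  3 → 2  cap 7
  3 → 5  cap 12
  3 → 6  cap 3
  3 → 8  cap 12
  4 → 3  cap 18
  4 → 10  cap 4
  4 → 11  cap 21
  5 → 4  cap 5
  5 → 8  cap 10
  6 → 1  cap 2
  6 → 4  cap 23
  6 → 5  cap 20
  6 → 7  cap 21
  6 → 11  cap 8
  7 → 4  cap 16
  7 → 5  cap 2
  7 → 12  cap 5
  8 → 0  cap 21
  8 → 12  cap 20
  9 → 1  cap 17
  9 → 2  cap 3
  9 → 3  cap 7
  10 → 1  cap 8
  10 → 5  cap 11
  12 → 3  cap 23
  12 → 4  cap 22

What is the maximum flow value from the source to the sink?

augment #1: 9→1→11 bottleneck 9, total now 9
augment #2: 9→2→11 bottleneck 3, total now 12
augment #3: 9→1→2→11 bottleneck 2, total now 14
augment #4: 9→3→6→11 bottleneck 3, total now 17
augment #5: 9→1→2→0→11 bottleneck 4, total now 21
augment #6: 9→3→5→4→11 bottleneck 4, total now 25

Maximum flow value: 25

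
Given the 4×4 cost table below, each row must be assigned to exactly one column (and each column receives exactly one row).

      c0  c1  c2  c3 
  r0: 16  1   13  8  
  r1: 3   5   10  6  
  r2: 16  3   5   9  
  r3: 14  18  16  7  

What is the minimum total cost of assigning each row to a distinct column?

optimal assignment: row0→col1 (cost 1), row1→col0 (cost 3), row2→col2 (cost 5), row3→col3 (cost 7)
total = 1 + 3 + 5 + 7 = 16

Minimum assignment cost: 16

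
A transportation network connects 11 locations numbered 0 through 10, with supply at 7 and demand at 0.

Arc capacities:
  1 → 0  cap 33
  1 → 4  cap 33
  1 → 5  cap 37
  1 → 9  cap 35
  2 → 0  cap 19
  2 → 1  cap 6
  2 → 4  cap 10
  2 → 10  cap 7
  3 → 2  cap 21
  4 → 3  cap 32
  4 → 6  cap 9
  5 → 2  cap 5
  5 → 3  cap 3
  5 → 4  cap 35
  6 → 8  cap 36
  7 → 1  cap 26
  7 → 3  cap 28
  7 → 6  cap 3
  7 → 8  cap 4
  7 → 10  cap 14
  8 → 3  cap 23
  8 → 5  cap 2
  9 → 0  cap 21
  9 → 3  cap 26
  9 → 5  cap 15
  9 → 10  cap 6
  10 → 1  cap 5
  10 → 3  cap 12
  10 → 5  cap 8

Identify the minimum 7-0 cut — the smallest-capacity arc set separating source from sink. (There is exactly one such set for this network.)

Min-cut arcs: {(2,0), (2,1), (7,1), (10,1)} (total capacity 56)

augment #1: 7→1→0 push 26
augment #2: 7→3→2→0 push 19
augment #3: 7→10→1→0 push 5
augment #4: 7→3→2→1→0 push 2
augment #5: 7→8→5→2→1→9→0 push 2
augment #6: 7→10→5→2→1→9→0 push 2
max flow = 56; residual-reachable set from 7 gives S-side
cut edges (S→T): {(2,0), (2,1), (7,1), (10,1)} total cap 56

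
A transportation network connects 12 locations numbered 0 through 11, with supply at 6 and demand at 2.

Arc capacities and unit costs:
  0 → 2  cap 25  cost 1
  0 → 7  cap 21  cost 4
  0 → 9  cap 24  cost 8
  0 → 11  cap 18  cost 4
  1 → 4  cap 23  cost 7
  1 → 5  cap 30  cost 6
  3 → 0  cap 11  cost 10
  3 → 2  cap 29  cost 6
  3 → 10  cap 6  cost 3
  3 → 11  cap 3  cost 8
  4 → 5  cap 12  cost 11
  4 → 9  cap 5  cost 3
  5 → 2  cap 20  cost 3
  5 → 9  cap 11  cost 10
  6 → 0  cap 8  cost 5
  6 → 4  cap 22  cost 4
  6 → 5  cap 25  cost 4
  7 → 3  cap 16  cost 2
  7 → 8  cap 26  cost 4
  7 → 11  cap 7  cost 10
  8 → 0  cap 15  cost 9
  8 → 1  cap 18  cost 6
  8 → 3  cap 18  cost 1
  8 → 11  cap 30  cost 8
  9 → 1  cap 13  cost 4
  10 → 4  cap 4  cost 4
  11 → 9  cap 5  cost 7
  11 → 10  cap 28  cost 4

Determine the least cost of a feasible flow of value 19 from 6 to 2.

shortest-cost path #1: 6→0→2 push 8 @ unit cost 6 (adds 48)
shortest-cost path #2: 6→5→2 push 11 @ unit cost 7 (adds 77)
total cost = 125

Minimum cost for 19 units: 125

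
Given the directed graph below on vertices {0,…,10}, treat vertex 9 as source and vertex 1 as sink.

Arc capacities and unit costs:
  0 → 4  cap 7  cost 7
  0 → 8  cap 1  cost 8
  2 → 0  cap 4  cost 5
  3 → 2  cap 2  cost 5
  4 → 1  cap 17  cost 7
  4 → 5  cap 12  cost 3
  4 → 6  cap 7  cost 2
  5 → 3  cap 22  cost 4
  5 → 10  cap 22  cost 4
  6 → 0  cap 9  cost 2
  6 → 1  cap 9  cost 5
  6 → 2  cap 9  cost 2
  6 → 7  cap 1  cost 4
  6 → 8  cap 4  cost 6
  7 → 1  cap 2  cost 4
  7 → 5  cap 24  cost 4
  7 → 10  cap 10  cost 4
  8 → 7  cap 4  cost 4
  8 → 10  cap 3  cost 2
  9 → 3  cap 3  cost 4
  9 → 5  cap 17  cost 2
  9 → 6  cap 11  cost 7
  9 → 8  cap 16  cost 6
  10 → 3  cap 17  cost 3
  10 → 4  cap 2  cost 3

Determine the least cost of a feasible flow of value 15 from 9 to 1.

Minimum cost for 15 units: 214

shortest-cost path #1: 9→6→1 push 9 @ unit cost 12 (adds 108)
shortest-cost path #2: 9→8→7→1 push 2 @ unit cost 14 (adds 28)
shortest-cost path #3: 9→5→10→4→1 push 2 @ unit cost 16 (adds 32)
shortest-cost path #4: 9→6→0→4→1 push 2 @ unit cost 23 (adds 46)
total cost = 214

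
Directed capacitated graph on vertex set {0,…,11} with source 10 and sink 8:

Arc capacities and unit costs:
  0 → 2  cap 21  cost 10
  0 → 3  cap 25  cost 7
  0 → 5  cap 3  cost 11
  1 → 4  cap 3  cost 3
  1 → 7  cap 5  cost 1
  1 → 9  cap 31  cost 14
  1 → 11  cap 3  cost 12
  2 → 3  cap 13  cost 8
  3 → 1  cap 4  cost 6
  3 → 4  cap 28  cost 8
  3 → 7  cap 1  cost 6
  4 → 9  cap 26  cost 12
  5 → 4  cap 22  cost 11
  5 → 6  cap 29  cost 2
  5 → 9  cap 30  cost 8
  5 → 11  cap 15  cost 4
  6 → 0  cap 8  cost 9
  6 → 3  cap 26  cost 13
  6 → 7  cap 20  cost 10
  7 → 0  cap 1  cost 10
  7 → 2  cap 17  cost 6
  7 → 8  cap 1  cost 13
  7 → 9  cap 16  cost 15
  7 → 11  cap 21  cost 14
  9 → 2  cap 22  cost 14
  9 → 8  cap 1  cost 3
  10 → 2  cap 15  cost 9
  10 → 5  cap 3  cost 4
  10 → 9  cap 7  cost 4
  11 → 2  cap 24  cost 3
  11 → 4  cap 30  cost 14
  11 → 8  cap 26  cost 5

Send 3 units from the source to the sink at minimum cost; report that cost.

Minimum cost for 3 units: 33

shortest-cost path #1: 10→9→8 push 1 @ unit cost 7 (adds 7)
shortest-cost path #2: 10→5→11→8 push 2 @ unit cost 13 (adds 26)
total cost = 33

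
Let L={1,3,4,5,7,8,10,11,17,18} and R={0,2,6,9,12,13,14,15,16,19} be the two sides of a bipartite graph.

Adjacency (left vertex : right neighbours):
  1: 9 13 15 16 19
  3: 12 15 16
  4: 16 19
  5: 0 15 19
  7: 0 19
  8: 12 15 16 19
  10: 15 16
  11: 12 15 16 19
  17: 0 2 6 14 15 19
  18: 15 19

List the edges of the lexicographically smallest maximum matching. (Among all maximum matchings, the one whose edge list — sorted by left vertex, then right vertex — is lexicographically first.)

|M| = 7 (so the lex-smallest maximum matching has 7 edges)
process left vertices in ascending order; for each, take the smallest-labelled available neighbour that still permits 7 edges overall, or leave it unmatched if none does
lex-smallest matching: {1-9, 3-12, 4-16, 5-0, 7-19, 8-15, 17-2}

Lex-smallest maximum matching: {(1,9), (3,12), (4,16), (5,0), (7,19), (8,15), (17,2)}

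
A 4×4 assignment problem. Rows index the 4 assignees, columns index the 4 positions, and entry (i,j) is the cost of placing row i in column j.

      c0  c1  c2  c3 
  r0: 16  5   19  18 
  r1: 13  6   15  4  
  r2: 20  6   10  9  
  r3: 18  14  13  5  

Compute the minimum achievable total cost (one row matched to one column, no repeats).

Minimum assignment cost: 33

optimal assignment: row0→col1 (cost 5), row1→col0 (cost 13), row2→col2 (cost 10), row3→col3 (cost 5)
total = 5 + 13 + 10 + 5 = 33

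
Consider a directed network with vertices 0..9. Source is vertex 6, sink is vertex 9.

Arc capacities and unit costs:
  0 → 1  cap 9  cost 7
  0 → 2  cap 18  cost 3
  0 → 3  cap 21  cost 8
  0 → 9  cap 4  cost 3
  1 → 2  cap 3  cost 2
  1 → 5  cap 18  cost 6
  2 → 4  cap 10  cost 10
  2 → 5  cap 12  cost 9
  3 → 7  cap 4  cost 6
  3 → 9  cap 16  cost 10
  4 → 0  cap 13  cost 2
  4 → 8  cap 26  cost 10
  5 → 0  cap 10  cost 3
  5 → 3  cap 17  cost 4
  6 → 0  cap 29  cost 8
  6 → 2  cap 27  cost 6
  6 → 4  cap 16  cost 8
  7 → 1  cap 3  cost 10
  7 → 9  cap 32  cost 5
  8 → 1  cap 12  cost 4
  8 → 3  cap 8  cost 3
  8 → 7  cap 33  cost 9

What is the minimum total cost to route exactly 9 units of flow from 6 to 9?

Minimum cost for 9 units: 174

shortest-cost path #1: 6→0→9 push 4 @ unit cost 11 (adds 44)
shortest-cost path #2: 6→0→3→9 push 5 @ unit cost 26 (adds 130)
total cost = 174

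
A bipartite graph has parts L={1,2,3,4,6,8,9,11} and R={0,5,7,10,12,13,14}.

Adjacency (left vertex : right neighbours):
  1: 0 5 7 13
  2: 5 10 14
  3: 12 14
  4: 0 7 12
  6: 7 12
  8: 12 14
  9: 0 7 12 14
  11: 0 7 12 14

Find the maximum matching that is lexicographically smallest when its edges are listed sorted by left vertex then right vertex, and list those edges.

Lex-smallest maximum matching: {(1,5), (2,10), (3,12), (4,0), (6,7), (8,14)}

|M| = 6 (so the lex-smallest maximum matching has 6 edges)
process left vertices in ascending order; for each, take the smallest-labelled available neighbour that still permits 6 edges overall, or leave it unmatched if none does
lex-smallest matching: {1-5, 2-10, 3-12, 4-0, 6-7, 8-14}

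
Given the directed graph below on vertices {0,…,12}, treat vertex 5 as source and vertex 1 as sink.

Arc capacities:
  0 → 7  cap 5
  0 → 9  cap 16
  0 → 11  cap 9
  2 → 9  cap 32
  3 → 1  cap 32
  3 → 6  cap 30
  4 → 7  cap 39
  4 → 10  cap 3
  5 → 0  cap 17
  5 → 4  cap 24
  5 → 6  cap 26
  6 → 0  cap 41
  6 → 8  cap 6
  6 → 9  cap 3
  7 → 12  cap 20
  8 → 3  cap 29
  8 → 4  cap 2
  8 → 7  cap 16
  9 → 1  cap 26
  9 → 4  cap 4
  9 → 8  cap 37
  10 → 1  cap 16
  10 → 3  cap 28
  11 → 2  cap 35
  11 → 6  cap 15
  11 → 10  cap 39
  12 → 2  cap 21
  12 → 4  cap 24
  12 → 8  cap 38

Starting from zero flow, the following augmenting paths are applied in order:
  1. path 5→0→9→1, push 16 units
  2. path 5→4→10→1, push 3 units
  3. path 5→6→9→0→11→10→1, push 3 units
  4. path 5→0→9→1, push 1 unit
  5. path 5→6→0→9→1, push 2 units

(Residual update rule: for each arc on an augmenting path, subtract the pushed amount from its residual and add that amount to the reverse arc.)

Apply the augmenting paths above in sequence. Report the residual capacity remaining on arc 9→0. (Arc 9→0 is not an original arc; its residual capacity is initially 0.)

Residual capacity of (9,0): 16

after path 1 (5→0→9→1, push 16): res(9,0)=16
after path 2 (5→4→10→1, push 3): res(9,0)=16
after path 3 (5→6→9→0→11→10→1, push 3): res(9,0)=13
after path 4 (5→0→9→1, push 1): res(9,0)=14
after path 5 (5→6→0→9→1, push 2): res(9,0)=16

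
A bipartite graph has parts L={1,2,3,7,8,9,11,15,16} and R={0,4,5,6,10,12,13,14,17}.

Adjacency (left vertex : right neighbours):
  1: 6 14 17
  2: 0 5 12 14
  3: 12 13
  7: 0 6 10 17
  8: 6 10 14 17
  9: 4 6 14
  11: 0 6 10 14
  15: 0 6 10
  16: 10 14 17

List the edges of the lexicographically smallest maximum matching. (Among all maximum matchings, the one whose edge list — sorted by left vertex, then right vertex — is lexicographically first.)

Lex-smallest maximum matching: {(1,6), (2,5), (3,12), (7,0), (8,10), (9,4), (11,14), (16,17)}

|M| = 8 (so the lex-smallest maximum matching has 8 edges)
process left vertices in ascending order; for each, take the smallest-labelled available neighbour that still permits 8 edges overall, or leave it unmatched if none does
lex-smallest matching: {1-6, 2-5, 3-12, 7-0, 8-10, 9-4, 11-14, 16-17}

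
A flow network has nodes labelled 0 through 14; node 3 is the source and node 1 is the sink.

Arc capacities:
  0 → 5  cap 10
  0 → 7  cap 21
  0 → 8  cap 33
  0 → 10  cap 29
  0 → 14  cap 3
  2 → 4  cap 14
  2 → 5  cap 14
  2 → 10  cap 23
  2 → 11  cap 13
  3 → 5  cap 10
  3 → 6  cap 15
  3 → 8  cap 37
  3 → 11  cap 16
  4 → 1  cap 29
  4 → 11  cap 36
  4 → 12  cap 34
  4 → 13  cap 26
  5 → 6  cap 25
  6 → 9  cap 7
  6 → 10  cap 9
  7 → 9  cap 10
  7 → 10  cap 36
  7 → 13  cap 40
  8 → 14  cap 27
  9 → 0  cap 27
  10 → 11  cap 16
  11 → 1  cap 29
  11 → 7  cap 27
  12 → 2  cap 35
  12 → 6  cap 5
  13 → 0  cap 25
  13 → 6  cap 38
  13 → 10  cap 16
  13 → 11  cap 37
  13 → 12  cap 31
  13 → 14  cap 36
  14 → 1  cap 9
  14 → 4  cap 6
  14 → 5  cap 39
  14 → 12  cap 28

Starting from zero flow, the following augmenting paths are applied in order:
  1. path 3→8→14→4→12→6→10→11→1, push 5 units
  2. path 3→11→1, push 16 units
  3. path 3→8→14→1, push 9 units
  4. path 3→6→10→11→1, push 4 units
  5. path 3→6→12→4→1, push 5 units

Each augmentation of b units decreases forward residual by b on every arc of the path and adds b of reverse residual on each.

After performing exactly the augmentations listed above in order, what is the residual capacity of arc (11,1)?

Residual capacity of (11,1): 4

after path 1 (3→8→14→4→12→6→10→11→1, push 5): res(11,1)=24
after path 2 (3→11→1, push 16): res(11,1)=8
after path 3 (3→8→14→1, push 9): res(11,1)=8
after path 4 (3→6→10→11→1, push 4): res(11,1)=4
after path 5 (3→6→12→4→1, push 5): res(11,1)=4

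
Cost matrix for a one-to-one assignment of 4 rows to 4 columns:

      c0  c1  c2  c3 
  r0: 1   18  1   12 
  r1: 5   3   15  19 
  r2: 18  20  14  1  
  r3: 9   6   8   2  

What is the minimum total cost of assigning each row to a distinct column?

Minimum assignment cost: 13

one of 2 optimal assignments: row0→col0 (cost 1), row1→col1 (cost 3), row2→col3 (cost 1), row3→col2 (cost 8)
total = 1 + 3 + 1 + 8 = 13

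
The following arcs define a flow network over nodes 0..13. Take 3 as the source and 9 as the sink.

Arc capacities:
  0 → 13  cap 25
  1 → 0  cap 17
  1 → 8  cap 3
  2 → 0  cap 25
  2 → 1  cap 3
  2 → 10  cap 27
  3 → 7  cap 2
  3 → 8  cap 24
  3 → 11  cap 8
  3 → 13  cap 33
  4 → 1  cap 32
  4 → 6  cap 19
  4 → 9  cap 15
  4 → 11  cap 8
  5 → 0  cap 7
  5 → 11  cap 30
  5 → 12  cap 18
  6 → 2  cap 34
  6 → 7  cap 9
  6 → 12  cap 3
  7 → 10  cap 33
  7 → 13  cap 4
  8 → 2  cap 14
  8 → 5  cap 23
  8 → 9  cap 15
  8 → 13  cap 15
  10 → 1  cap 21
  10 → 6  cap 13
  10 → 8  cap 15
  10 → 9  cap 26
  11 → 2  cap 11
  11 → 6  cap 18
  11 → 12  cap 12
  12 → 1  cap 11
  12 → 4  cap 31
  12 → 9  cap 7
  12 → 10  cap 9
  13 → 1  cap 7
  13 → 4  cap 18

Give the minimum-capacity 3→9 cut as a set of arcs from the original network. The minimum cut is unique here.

Min-cut arcs: {(1,8), (3,7), (3,8), (3,11), (13,4)} (total capacity 55)

augment #1: 3→8→9 push 15
augment #2: 3→7→10→9 push 2
augment #3: 3→11→12→9 push 7
augment #4: 3→13→4→9 push 15
augment #5: 3→8→2→10→9 push 9
augment #6: 3→11→2→10→9 push 1
augment #7: 3→13→1→8→2→10→9 push 3
augment #8: 3→13→4→6→2→10→9 push 3
max flow = 55; residual-reachable set from 3 gives S-side
cut edges (S→T): {(1,8), (3,7), (3,8), (3,11), (13,4)} total cap 55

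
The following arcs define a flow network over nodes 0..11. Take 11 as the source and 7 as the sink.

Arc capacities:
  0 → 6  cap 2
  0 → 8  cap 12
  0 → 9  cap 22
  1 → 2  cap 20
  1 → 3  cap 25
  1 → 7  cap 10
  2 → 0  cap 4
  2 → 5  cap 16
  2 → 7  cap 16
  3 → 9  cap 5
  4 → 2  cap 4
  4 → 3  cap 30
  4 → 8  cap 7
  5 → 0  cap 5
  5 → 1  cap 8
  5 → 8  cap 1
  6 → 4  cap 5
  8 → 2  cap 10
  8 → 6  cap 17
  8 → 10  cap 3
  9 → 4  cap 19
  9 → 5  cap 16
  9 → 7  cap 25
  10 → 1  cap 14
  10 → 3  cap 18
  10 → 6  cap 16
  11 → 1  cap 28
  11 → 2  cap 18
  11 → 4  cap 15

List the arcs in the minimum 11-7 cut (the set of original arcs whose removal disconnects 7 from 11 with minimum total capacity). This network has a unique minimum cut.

augment #1: 11→1→7 push 10
augment #2: 11→2→7 push 16
augment #3: 11→1→3→9→7 push 5
augment #4: 11→2→0→9→7 push 2
augment #5: 11→1→2→0→9→7 push 2
augment #6: 11→1→2→5→0→9→7 push 5
max flow = 40; residual-reachable set from 11 gives S-side
cut edges (S→T): {(1,7), (2,0), (2,7), (3,9), (5,0)} total cap 40

Min-cut arcs: {(1,7), (2,0), (2,7), (3,9), (5,0)} (total capacity 40)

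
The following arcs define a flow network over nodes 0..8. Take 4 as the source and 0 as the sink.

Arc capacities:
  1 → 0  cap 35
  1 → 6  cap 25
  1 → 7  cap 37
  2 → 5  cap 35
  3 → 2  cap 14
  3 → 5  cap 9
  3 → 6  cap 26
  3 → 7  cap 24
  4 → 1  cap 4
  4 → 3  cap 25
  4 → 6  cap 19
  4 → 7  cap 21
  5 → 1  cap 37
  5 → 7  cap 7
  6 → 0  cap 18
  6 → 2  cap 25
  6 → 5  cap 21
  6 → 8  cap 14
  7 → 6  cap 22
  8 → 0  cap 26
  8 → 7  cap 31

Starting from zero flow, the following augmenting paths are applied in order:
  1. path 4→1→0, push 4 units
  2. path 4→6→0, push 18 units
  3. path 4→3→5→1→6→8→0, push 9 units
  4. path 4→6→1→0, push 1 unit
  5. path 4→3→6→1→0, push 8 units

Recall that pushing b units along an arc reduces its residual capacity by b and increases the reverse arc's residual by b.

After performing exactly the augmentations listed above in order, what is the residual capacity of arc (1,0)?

after path 1 (4→1→0, push 4): res(1,0)=31
after path 2 (4→6→0, push 18): res(1,0)=31
after path 3 (4→3→5→1→6→8→0, push 9): res(1,0)=31
after path 4 (4→6→1→0, push 1): res(1,0)=30
after path 5 (4→3→6→1→0, push 8): res(1,0)=22

Residual capacity of (1,0): 22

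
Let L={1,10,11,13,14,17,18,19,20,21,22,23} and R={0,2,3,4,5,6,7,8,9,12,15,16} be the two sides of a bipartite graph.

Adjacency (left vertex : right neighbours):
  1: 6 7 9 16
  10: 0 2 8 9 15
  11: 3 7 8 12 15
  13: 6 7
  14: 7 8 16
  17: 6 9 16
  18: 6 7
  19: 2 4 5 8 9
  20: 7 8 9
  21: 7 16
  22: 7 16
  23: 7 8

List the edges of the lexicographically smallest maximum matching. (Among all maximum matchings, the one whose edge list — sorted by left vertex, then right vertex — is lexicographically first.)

Lex-smallest maximum matching: {(1,6), (10,0), (11,3), (13,7), (14,8), (17,9), (19,2), (21,16)}

|M| = 8 (so the lex-smallest maximum matching has 8 edges)
process left vertices in ascending order; for each, take the smallest-labelled available neighbour that still permits 8 edges overall, or leave it unmatched if none does
lex-smallest matching: {1-6, 10-0, 11-3, 13-7, 14-8, 17-9, 19-2, 21-16}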